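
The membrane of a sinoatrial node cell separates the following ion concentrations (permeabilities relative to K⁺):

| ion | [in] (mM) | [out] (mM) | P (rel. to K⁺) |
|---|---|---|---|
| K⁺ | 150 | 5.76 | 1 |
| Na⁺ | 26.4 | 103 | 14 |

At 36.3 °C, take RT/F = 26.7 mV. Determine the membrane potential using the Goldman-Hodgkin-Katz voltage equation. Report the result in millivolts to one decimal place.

Vm = 26.7 · ln[(Σ P·[cation]ₒ + Σ P·[anion]ᵢ) / (Σ P·[cation]ᵢ + Σ P·[anion]ₒ)]
Numerator = 1×5.76 + 14×103 = 1448
Denominator = 1×150 + 14×26.4 = 519.6
Vm = 26.7 · ln(2.7863) = 26.7 × (1.0247) = 27.36 mV

27.4 mV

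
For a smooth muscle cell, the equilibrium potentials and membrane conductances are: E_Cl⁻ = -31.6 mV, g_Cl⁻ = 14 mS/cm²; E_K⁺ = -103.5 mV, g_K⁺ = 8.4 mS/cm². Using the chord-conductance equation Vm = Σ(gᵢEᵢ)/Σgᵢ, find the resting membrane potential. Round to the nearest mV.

Σ gᵢEᵢ = 14·(-31.6) + 8.4·(-103.5) = -1311.80
Σ gᵢ = 14 + 8.4 = 22.4
Vm = -1311.80 / 22.4 = -58.56 mV

-59 mV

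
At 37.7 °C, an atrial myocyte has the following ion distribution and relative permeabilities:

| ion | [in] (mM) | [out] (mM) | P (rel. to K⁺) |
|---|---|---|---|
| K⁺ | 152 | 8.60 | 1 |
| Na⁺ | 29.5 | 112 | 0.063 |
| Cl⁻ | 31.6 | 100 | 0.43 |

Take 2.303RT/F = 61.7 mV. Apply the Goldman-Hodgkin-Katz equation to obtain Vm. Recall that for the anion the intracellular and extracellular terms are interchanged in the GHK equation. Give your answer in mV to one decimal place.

Vm = 61.7 · log₁₀[(Σ P·[cation]ₒ + Σ P·[anion]ᵢ) / (Σ P·[cation]ᵢ + Σ P·[anion]ₒ)]
Numerator = 1×8.60 + 0.063×112 + 0.43×31.6 = 29.24
Denominator = 1×152 + 0.063×29.5 + 0.43×100 = 196.9
Vm = 61.7 · log₁₀(0.14855) = 61.7 × (-0.8281) = -51.09 mV

-51.1 mV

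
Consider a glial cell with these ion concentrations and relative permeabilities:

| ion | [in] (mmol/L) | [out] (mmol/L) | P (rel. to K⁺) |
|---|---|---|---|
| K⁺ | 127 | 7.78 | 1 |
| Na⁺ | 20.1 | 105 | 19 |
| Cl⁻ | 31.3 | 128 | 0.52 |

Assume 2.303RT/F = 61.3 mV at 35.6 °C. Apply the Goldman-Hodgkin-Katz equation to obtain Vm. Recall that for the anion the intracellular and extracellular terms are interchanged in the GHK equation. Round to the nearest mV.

Vm = 61.3 · log₁₀[(Σ P·[cation]ₒ + Σ P·[anion]ᵢ) / (Σ P·[cation]ᵢ + Σ P·[anion]ₒ)]
Numerator = 1×7.78 + 19×105 + 0.52×31.3 = 2019
Denominator = 1×127 + 19×20.1 + 0.52×128 = 575.5
Vm = 61.3 · log₁₀(3.5086) = 61.3 × (0.5451) = 33.42 mV

33 mV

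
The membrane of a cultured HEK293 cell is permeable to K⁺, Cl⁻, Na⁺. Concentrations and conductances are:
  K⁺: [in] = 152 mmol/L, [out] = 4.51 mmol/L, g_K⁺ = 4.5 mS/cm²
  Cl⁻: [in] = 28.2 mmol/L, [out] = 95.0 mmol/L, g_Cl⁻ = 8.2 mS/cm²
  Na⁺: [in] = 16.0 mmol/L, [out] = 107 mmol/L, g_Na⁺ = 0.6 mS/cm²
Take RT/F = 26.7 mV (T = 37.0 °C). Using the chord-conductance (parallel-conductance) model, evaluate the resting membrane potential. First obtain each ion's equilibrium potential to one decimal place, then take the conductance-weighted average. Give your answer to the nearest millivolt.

-49 mV

E_K⁺ = (26.7/1)·ln(4.51/152) = -93.9 mV
E_Cl⁻ = (26.7/-1)·ln(95.0/28.2) = -32.4 mV
E_Na⁺ = (26.7/1)·ln(107/16.0) = 50.7 mV
Vm = (Σ gᵢEᵢ)/(Σ gᵢ) = (4.5·-93.9 + 8.2·-32.4 + 0.6·50.7) / (4.5 + 8.2 + 0.6)
= -657.81 / 13.3 = -49.46 mV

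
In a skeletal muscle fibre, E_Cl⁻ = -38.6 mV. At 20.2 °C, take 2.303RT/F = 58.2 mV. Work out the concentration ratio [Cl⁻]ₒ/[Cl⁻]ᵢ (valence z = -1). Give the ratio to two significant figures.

log₁₀([out]/[in]) = E·z/(58.2) = -38.6 × -1 / 58.2 = 0.6632
[out]/[in] = 10^(0.6632) = 4.605

4.6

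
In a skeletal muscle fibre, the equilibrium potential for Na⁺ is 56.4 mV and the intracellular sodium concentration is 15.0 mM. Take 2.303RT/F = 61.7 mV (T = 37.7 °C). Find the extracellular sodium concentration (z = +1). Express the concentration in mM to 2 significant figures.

Nernst: E = (61.7/1) · log₁₀([out]/[in]), so log₁₀([out]/[in]) = 56.4 × 1 / 61.7 = 0.9141.
[out]/[in] = 10^(0.9141) = 8.205.
[out] = 8.205 × 15.0 = 123.1 mM.

120 mM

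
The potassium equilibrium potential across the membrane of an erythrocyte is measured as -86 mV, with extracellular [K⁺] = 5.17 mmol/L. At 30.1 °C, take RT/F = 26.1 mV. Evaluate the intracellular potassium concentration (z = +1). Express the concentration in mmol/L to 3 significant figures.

Nernst: E = (26.1/1) · ln([out]/[in]), so ln([out]/[in]) = -86.0 × 1 / 26.1 = -3.2950.
[out]/[in] = e^(-3.2950) = 0.03707.
[in] = 5.17 / 0.03707 = 139.5 mmol/L.

139 mmol/L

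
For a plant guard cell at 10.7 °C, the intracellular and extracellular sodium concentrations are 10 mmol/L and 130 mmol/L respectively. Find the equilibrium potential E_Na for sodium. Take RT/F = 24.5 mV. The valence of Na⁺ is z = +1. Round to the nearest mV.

63 mV

E = (24.5/z) · ln([Na⁺]_out/[Na⁺]_in) with z = +1.
= (24.5/1) · ln(130/10) = 24.50 · ln(13)
= 24.50 · (2.5649) = 62.84 mV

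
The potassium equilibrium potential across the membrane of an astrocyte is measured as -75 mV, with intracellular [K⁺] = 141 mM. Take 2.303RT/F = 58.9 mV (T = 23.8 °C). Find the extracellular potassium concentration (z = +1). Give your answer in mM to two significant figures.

7.5 mM

Nernst: E = (58.9/1) · log₁₀([out]/[in]), so log₁₀([out]/[in]) = -75.0 × 1 / 58.9 = -1.2733.
[out]/[in] = 10^(-1.2733) = 0.05329.
[out] = 0.05329 × 141 = 7.514 mM.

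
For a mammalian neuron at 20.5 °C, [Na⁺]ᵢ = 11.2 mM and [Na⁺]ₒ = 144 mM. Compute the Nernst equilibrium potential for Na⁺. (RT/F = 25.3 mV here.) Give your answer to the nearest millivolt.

E = (25.3/z) · ln([Na⁺]_out/[Na⁺]_in) with z = +1.
= (25.3/1) · ln(144/11.2) = 25.30 · ln(12.86)
= 25.30 · (2.5539) = 64.61 mV

65 mV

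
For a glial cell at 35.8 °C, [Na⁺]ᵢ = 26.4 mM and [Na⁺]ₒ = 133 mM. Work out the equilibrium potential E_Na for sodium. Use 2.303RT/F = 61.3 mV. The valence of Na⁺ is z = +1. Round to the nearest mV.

43 mV

E = (61.3/z) · log₁₀([Na⁺]_out/[Na⁺]_in) with z = +1.
= (61.3/1) · log₁₀(133/26.4) = 61.30 · log₁₀(5.038)
= 61.30 · (0.7022) = 43.05 mV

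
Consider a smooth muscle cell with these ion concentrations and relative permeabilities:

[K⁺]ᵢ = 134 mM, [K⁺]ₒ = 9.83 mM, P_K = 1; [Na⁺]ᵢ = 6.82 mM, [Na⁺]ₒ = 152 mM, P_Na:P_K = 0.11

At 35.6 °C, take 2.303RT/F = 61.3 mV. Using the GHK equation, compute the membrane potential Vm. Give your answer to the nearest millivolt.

Vm = 61.3 · log₁₀[(Σ P·[cation]ₒ + Σ P·[anion]ᵢ) / (Σ P·[cation]ᵢ + Σ P·[anion]ₒ)]
Numerator = 1×9.83 + 0.11×152 = 26.55
Denominator = 1×134 + 0.11×6.82 = 134.8
Vm = 61.3 · log₁₀(0.19703) = 61.3 × (-0.7055) = -43.24 mV

-43 mV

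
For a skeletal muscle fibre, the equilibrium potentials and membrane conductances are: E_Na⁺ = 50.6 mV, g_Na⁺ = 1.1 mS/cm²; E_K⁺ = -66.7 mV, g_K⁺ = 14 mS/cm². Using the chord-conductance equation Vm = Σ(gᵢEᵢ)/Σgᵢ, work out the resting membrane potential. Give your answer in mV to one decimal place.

-58.2 mV

Σ gᵢEᵢ = 1.1·(50.6) + 14·(-66.7) = -878.14
Σ gᵢ = 1.1 + 14 = 15.1
Vm = -878.14 / 15.1 = -58.15 mV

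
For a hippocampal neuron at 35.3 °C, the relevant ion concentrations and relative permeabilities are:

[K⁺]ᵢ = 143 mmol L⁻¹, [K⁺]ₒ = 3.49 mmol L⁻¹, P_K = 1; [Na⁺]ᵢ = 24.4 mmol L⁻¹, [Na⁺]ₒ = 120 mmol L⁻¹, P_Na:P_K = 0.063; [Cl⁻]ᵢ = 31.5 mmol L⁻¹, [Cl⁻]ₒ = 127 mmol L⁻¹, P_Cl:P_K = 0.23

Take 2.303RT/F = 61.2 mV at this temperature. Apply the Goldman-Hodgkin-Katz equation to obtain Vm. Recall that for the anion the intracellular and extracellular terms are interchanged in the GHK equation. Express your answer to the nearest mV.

Vm = 61.2 · log₁₀[(Σ P·[cation]ₒ + Σ P·[anion]ᵢ) / (Σ P·[cation]ᵢ + Σ P·[anion]ₒ)]
Numerator = 1×3.49 + 0.063×120 + 0.23×31.5 = 18.3
Denominator = 1×143 + 0.063×24.4 + 0.23×127 = 173.7
Vm = 61.2 · log₁₀(0.1053) = 61.2 × (-0.9776) = -59.83 mV

-60 mV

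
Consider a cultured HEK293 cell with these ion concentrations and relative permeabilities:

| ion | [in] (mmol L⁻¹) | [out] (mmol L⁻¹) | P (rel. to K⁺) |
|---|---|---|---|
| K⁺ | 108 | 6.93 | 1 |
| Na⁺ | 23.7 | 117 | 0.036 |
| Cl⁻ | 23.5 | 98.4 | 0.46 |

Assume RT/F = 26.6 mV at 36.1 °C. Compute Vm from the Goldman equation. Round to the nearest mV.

-52 mV

Vm = 26.6 · ln[(Σ P·[cation]ₒ + Σ P·[anion]ᵢ) / (Σ P·[cation]ᵢ + Σ P·[anion]ₒ)]
Numerator = 1×6.93 + 0.036×117 + 0.46×23.5 = 21.95
Denominator = 1×108 + 0.036×23.7 + 0.46×98.4 = 154.1
Vm = 26.6 · ln(0.14244) = 26.6 × (-1.9489) = -51.84 mV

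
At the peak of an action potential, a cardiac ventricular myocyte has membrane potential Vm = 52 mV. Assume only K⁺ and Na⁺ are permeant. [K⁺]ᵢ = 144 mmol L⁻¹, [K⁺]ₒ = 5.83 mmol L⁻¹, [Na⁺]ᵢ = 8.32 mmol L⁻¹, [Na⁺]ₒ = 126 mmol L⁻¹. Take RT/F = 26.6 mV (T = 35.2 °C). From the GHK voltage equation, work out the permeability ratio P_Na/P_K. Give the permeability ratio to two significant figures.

15

Let α = P_Na/P_K. GHK: Vm = 26.6·ln[(Kₒ + α·Naₒ)/(Kᵢ + α·Naᵢ)].
e^(Vm/26.6) = e^(52.0/26.6) = 7.0631
So 7.0631·(Kᵢ + α·Naᵢ) = Kₒ + α·Naₒ → α = (7.0631·144.0 − 5.83) / (126.0 − 7.0631·8.32)
α = (1017 − 5.83) / (126.0 − 58.77) = 1011/67.23 = 15.04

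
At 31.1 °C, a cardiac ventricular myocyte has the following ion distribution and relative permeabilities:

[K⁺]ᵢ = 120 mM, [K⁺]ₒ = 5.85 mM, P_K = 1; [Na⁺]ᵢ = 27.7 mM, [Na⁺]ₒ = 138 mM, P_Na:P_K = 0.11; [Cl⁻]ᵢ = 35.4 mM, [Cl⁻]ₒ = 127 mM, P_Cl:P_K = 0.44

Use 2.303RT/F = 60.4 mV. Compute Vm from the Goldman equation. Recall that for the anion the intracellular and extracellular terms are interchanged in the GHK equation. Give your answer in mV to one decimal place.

Vm = 60.4 · log₁₀[(Σ P·[cation]ₒ + Σ P·[anion]ᵢ) / (Σ P·[cation]ᵢ + Σ P·[anion]ₒ)]
Numerator = 1×5.85 + 0.11×138 + 0.44×35.4 = 36.61
Denominator = 1×120 + 0.11×27.7 + 0.44×127 = 178.9
Vm = 60.4 · log₁₀(0.20459) = 60.4 × (-0.6891) = -41.62 mV

-41.6 mV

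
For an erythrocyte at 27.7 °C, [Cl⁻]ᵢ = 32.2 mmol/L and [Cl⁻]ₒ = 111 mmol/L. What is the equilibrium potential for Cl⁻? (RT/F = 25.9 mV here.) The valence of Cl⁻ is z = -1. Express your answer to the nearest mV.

-32 mV

E = (25.9/z) · ln([Cl⁻]_out/[Cl⁻]_in) with z = -1.
For an anion, dividing by z = -1 reverses the sign.
= (25.9/-1) · ln(111/32.2) = -25.90 · ln(3.447)
= -25.90 · (1.2376) = -32.05 mV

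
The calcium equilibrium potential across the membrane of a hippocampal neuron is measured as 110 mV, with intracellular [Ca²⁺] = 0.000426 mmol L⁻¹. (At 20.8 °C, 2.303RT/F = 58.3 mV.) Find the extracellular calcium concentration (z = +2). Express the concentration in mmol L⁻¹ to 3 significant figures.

2.53 mmol L⁻¹

Nernst: E = (58.3/2) · log₁₀([out]/[in]), so log₁₀([out]/[in]) = 110.0 × 2 / 58.3 = 3.7736.
[out]/[in] = 10^(3.7736) = 5937.
[out] = 5937 × 0.000426 = 2.529 mmol L⁻¹.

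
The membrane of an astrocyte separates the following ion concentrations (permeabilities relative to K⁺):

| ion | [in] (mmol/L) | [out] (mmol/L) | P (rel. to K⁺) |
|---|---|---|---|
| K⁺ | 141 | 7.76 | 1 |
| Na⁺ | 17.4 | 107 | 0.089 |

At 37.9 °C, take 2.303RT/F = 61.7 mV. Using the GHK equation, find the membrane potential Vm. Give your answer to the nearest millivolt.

-57 mV

Vm = 61.7 · log₁₀[(Σ P·[cation]ₒ + Σ P·[anion]ᵢ) / (Σ P·[cation]ᵢ + Σ P·[anion]ₒ)]
Numerator = 1×7.76 + 0.089×107 = 17.28
Denominator = 1×141 + 0.089×17.4 = 142.5
Vm = 61.7 · log₁₀(0.12124) = 61.7 × (-0.9163) = -56.54 mV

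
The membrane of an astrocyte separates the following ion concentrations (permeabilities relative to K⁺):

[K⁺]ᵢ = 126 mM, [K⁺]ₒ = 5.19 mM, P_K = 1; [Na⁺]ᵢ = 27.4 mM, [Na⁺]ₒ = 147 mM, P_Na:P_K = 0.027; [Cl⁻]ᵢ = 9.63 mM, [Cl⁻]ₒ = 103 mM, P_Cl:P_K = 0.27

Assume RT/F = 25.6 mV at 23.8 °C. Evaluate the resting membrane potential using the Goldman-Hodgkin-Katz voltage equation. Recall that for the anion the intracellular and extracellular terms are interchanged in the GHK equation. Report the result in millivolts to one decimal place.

Vm = 25.6 · ln[(Σ P·[cation]ₒ + Σ P·[anion]ᵢ) / (Σ P·[cation]ᵢ + Σ P·[anion]ₒ)]
Numerator = 1×5.19 + 0.027×147 + 0.27×9.63 = 11.76
Denominator = 1×126 + 0.027×27.4 + 0.27×103 = 154.5
Vm = 25.6 · ln(0.076086) = 25.6 × (-2.5759) = -65.94 mV

-65.9 mV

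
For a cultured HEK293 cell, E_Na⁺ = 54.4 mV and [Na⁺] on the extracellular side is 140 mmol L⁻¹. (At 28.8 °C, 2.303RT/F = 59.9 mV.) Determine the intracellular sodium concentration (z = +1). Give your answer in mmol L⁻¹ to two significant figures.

17 mmol L⁻¹

Nernst: E = (59.9/1) · log₁₀([out]/[in]), so log₁₀([out]/[in]) = 54.4 × 1 / 59.9 = 0.9082.
[out]/[in] = 10^(0.9082) = 8.094.
[in] = 140 / 8.094 = 17.3 mmol L⁻¹.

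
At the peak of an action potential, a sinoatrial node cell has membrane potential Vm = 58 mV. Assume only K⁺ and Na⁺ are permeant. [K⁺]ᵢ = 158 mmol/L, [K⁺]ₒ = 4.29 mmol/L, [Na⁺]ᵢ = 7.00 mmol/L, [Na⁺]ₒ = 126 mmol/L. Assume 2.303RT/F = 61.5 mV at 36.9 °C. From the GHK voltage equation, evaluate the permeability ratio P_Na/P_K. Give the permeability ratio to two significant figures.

Let α = P_Na/P_K. GHK: Vm = 61.5·log₁₀[(Kₒ + α·Naₒ)/(Kᵢ + α·Naᵢ)].
10^(Vm/61.5) = 10^(58.0/61.5) = 8.7718
So 8.7718·(Kᵢ + α·Naᵢ) = Kₒ + α·Naₒ → α = (8.7718·158.0 − 4.29) / (126.0 − 8.7718·7.0)
α = (1386 − 4.29) / (126.0 − 61.4) = 1382/64.6 = 21.39

21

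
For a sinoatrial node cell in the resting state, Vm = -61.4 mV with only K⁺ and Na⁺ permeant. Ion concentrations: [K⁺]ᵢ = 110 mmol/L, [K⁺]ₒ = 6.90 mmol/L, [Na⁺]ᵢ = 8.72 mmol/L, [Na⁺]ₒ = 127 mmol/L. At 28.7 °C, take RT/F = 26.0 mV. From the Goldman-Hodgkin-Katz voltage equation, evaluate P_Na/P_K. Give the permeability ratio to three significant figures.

0.0275

Let α = P_Na/P_K. GHK: Vm = 26.0·ln[(Kₒ + α·Naₒ)/(Kᵢ + α·Naᵢ)].
e^(Vm/26.0) = e^(-61.4/26.0) = 0.094275
So 0.094275·(Kᵢ + α·Naᵢ) = Kₒ + α·Naₒ → α = (0.094275·110.0 − 6.9) / (127.0 − 0.094275·8.72)
α = (10.37 − 6.9) / (127.0 − 0.8221) = 3.47/126.2 = 0.0275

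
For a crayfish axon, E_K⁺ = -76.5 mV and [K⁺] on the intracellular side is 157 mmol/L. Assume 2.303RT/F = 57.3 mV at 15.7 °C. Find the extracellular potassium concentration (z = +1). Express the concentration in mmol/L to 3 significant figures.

Nernst: E = (57.3/1) · log₁₀([out]/[in]), so log₁₀([out]/[in]) = -76.5 × 1 / 57.3 = -1.3351.
[out]/[in] = 10^(-1.3351) = 0.04623.
[out] = 0.04623 × 157 = 7.258 mmol/L.

7.26 mmol/L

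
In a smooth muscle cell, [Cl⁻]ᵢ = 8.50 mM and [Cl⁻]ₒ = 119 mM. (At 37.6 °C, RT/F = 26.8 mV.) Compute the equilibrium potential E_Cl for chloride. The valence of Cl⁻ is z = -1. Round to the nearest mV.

-71 mV

E = (26.8/z) · ln([Cl⁻]_out/[Cl⁻]_in) with z = -1.
For an anion, dividing by z = -1 reverses the sign.
= (26.8/-1) · ln(119/8.50) = -26.80 · ln(14)
= -26.80 · (2.6391) = -70.73 mV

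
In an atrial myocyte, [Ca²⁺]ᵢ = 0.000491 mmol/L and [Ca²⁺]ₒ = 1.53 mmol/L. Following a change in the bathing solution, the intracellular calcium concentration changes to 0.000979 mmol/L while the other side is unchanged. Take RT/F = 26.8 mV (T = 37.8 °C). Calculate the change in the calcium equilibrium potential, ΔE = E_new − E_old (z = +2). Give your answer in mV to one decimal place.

E_old = (26.8/2)·ln(1.53/0.000491) = 107.79 mV
E_new = (26.8/2)·ln(1.53/0.000979) = 98.55 mV
ΔE = 98.55 − (107.79) = -9.25 mV

-9.2 mV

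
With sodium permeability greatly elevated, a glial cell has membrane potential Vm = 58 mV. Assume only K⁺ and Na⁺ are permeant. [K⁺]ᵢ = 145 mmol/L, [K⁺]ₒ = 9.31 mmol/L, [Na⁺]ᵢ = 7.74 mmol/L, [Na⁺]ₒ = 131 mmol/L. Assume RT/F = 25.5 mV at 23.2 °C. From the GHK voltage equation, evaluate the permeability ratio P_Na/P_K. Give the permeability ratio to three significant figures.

Let α = P_Na/P_K. GHK: Vm = 25.5·ln[(Kₒ + α·Naₒ)/(Kᵢ + α·Naᵢ)].
e^(Vm/25.5) = e^(58.0/25.5) = 9.7232
So 9.7232·(Kᵢ + α·Naᵢ) = Kₒ + α·Naₒ → α = (9.7232·145.0 − 9.31) / (131.0 − 9.7232·7.74)
α = (1410 − 9.31) / (131.0 − 75.26) = 1401/55.74 = 25.13

25.1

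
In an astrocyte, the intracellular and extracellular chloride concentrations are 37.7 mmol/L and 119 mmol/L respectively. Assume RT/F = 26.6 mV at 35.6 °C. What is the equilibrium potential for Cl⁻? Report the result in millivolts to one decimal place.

E = (26.6/z) · ln([Cl⁻]_out/[Cl⁻]_in) with z = -1.
For an anion, dividing by z = -1 reverses the sign.
= (26.6/-1) · ln(119/37.7) = -26.60 · ln(3.156)
= -26.60 · (1.1495) = -30.58 mV

-30.6 mV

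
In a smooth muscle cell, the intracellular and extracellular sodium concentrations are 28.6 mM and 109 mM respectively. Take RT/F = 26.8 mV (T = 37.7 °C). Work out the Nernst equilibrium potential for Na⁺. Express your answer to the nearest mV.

36 mV

E = (26.8/z) · ln([Na⁺]_out/[Na⁺]_in) with z = +1.
= (26.8/1) · ln(109/28.6) = 26.80 · ln(3.811)
= 26.80 · (1.3379) = 35.86 mV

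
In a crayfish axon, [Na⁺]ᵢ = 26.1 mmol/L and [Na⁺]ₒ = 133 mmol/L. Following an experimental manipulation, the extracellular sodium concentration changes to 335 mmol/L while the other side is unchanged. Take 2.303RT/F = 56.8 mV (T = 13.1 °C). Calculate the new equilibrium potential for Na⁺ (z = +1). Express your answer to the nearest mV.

63 mV

After the shift: [Na⁺]_out = 335, [Na⁺]_in = 26.1 mmol/L.
E_new = (56.8/1)·log₁₀(335/26.1) = 56.80 · (1.1084) = 62.96 mV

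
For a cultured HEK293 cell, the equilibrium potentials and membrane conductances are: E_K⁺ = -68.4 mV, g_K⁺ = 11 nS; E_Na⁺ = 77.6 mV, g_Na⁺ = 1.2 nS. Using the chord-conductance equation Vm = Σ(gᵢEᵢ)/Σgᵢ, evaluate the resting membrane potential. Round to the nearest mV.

Σ gᵢEᵢ = 11·(-68.4) + 1.2·(77.6) = -659.28
Σ gᵢ = 11 + 1.2 = 12.2
Vm = -659.28 / 12.2 = -54.04 mV

-54 mV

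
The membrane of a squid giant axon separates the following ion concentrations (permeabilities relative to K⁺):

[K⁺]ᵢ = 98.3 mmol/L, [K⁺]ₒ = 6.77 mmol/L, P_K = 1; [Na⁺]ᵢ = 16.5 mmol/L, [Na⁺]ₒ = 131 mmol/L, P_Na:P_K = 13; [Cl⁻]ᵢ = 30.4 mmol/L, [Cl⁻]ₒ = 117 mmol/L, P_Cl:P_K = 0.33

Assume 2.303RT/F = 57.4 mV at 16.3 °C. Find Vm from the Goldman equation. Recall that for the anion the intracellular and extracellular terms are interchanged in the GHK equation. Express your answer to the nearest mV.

40 mV

Vm = 57.4 · log₁₀[(Σ P·[cation]ₒ + Σ P·[anion]ᵢ) / (Σ P·[cation]ᵢ + Σ P·[anion]ₒ)]
Numerator = 1×6.77 + 13×131 + 0.33×30.4 = 1720
Denominator = 1×98.3 + 13×16.5 + 0.33×117 = 351.4
Vm = 57.4 · log₁₀(4.894) = 57.4 × (0.6897) = 39.59 mV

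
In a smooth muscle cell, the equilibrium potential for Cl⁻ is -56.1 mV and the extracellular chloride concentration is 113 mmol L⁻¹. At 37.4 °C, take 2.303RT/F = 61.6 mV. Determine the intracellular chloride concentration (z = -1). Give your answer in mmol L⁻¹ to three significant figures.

13.9 mmol L⁻¹

Nernst: E = (61.6/-1) · log₁₀([out]/[in]), so log₁₀([out]/[in]) = -56.1 × -1 / 61.6 = 0.9107.
[out]/[in] = 10^(0.9107) = 8.142.
[in] = 113 / 8.142 = 13.88 mmol L⁻¹.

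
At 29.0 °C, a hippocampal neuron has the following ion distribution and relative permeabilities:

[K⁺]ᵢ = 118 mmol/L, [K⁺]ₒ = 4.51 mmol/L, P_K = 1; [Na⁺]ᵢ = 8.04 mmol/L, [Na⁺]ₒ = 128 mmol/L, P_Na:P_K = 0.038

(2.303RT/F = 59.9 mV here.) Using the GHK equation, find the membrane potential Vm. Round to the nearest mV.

-66 mV

Vm = 59.9 · log₁₀[(Σ P·[cation]ₒ + Σ P·[anion]ᵢ) / (Σ P·[cation]ᵢ + Σ P·[anion]ₒ)]
Numerator = 1×4.51 + 0.038×128 = 9.374
Denominator = 1×118 + 0.038×8.04 = 118.3
Vm = 59.9 · log₁₀(0.079236) = 59.9 × (-1.1011) = -65.95 mV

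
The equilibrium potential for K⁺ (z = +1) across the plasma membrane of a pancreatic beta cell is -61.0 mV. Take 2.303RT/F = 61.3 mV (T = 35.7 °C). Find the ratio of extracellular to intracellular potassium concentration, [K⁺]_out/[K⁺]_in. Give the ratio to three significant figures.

log₁₀([out]/[in]) = E·z/(61.3) = -61.0 × 1 / 61.3 = -0.9951
[out]/[in] = 10^(-0.9951) = 0.1011

0.101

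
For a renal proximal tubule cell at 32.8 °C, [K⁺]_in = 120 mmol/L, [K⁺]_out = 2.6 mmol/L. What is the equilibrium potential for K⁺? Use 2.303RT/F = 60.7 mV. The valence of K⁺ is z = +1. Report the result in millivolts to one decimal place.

E = (60.7/z) · log₁₀([K⁺]_out/[K⁺]_in) with z = +1.
= (60.7/1) · log₁₀(2.6/120) = 60.70 · log₁₀(0.02167)
= 60.70 · (-1.6642) = -101.02 mV

-101.0 mV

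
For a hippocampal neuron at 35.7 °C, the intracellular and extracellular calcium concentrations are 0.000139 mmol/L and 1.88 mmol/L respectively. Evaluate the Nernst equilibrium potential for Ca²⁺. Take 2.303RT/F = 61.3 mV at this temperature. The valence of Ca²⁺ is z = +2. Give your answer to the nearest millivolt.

127 mV

E = (61.3/z) · log₁₀([Ca²⁺]_out/[Ca²⁺]_in) with z = +2.
= (61.3/2) · log₁₀(1.88/0.000139) = 30.65 · log₁₀(1.353e+04)
= 30.65 · (4.1311) = 126.62 mV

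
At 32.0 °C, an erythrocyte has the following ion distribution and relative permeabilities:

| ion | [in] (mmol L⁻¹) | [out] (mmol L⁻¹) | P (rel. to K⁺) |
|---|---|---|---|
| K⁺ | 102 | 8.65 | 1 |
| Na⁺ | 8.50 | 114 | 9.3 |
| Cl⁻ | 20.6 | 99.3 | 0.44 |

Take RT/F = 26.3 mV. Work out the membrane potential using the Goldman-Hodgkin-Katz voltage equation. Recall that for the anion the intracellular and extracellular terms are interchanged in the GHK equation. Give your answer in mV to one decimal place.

Vm = 26.3 · ln[(Σ P·[cation]ₒ + Σ P·[anion]ᵢ) / (Σ P·[cation]ᵢ + Σ P·[anion]ₒ)]
Numerator = 1×8.65 + 9.3×114 + 0.44×20.6 = 1078
Denominator = 1×102 + 9.3×8.50 + 0.44×99.3 = 224.7
Vm = 26.3 · ln(4.7962) = 26.3 × (1.5678) = 41.23 mV

41.2 mV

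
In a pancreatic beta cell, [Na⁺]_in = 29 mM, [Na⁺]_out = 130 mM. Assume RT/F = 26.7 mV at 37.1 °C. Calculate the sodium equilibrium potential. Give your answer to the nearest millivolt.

E = (26.7/z) · ln([Na⁺]_out/[Na⁺]_in) with z = +1.
= (26.7/1) · ln(130/29) = 26.70 · ln(4.483)
= 26.70 · (1.5002) = 40.06 mV

40 mV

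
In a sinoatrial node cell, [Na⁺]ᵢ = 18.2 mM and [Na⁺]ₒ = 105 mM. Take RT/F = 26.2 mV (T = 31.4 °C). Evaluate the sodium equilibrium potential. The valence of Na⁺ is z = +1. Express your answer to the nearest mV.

46 mV

E = (26.2/z) · ln([Na⁺]_out/[Na⁺]_in) with z = +1.
= (26.2/1) · ln(105/18.2) = 26.20 · ln(5.769)
= 26.20 · (1.7525) = 45.92 mV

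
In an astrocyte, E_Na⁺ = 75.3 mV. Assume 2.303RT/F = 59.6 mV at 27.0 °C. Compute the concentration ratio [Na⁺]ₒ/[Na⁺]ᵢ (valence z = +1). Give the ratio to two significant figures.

log₁₀([out]/[in]) = E·z/(59.6) = 75.3 × 1 / 59.6 = 1.2634
[out]/[in] = 10^(1.2634) = 18.34

18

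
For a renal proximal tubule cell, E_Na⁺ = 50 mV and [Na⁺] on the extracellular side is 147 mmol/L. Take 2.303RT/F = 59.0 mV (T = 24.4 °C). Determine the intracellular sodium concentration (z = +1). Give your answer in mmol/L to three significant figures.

Nernst: E = (59.0/1) · log₁₀([out]/[in]), so log₁₀([out]/[in]) = 50.0 × 1 / 59.0 = 0.8475.
[out]/[in] = 10^(0.8475) = 7.038.
[in] = 147 / 7.038 = 20.89 mmol/L.

20.9 mmol/L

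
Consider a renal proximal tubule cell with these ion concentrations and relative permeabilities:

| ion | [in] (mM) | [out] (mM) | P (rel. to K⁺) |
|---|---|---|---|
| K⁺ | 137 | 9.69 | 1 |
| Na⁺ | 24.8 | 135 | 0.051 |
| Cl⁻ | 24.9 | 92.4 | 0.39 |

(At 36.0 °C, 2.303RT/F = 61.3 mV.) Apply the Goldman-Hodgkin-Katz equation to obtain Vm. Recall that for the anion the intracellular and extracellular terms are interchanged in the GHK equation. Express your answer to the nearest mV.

-50 mV

Vm = 61.3 · log₁₀[(Σ P·[cation]ₒ + Σ P·[anion]ᵢ) / (Σ P·[cation]ᵢ + Σ P·[anion]ₒ)]
Numerator = 1×9.69 + 0.051×135 + 0.39×24.9 = 26.29
Denominator = 1×137 + 0.051×24.8 + 0.39×92.4 = 174.3
Vm = 61.3 · log₁₀(0.15081) = 61.3 × (-0.8216) = -50.36 mV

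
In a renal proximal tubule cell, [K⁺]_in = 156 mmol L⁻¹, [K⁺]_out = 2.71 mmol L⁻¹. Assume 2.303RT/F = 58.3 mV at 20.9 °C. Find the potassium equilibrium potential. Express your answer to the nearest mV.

-103 mV

E = (58.3/z) · log₁₀([K⁺]_out/[K⁺]_in) with z = +1.
= (58.3/1) · log₁₀(2.71/156) = 58.30 · log₁₀(0.01737)
= 58.30 · (-1.7602) = -102.62 mV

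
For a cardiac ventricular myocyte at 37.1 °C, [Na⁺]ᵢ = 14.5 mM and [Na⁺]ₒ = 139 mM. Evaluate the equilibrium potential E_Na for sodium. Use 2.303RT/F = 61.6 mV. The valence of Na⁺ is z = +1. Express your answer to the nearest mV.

E = (61.6/z) · log₁₀([Na⁺]_out/[Na⁺]_in) with z = +1.
= (61.6/1) · log₁₀(139/14.5) = 61.60 · log₁₀(9.586)
= 61.60 · (0.9816) = 60.47 mV

60 mV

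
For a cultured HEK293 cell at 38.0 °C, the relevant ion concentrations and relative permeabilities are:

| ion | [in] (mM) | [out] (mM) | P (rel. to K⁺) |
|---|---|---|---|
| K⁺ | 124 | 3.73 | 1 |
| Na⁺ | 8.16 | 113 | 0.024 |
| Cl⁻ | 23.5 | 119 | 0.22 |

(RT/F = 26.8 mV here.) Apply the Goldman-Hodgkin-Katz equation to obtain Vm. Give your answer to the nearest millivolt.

-69 mV

Vm = 26.8 · ln[(Σ P·[cation]ₒ + Σ P·[anion]ᵢ) / (Σ P·[cation]ᵢ + Σ P·[anion]ₒ)]
Numerator = 1×3.73 + 0.024×113 + 0.22×23.5 = 11.61
Denominator = 1×124 + 0.024×8.16 + 0.22×119 = 150.4
Vm = 26.8 · ln(0.07722) = 26.8 × (-2.5611) = -68.64 mV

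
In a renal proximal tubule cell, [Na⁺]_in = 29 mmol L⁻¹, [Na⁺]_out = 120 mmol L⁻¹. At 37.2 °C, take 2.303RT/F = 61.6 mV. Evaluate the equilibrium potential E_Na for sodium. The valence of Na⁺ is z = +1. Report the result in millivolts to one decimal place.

E = (61.6/z) · log₁₀([Na⁺]_out/[Na⁺]_in) with z = +1.
= (61.6/1) · log₁₀(120/29) = 61.60 · log₁₀(4.138)
= 61.60 · (0.6168) = 37.99 mV

38.0 mV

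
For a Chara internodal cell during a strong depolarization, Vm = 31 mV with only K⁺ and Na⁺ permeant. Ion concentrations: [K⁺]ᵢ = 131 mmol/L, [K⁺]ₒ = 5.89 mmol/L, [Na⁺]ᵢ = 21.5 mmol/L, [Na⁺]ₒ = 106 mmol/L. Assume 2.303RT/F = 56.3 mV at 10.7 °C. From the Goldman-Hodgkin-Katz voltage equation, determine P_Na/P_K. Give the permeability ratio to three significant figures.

15.5

Let α = P_Na/P_K. GHK: Vm = 56.3·log₁₀[(Kₒ + α·Naₒ)/(Kᵢ + α·Naᵢ)].
10^(Vm/56.3) = 10^(31.0/56.3) = 3.5532
So 3.5532·(Kᵢ + α·Naᵢ) = Kₒ + α·Naₒ → α = (3.5532·131.0 − 5.89) / (106.0 − 3.5532·21.5)
α = (465.5 − 5.89) / (106.0 − 76.39) = 459.6/29.61 = 15.52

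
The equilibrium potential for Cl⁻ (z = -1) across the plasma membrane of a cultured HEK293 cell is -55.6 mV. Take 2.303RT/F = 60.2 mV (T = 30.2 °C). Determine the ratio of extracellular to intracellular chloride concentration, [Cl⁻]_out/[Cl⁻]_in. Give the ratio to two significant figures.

log₁₀([out]/[in]) = E·z/(60.2) = -55.6 × -1 / 60.2 = 0.9236
[out]/[in] = 10^(0.9236) = 8.387

8.4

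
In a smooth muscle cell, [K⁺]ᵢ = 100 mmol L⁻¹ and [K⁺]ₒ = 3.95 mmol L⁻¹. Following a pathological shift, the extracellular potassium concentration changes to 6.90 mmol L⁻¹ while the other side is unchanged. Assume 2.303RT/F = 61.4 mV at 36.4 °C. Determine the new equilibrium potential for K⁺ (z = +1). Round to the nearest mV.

-71 mV

After the shift: [K⁺]_out = 6.90, [K⁺]_in = 100 mmol L⁻¹.
E_new = (61.4/1)·log₁₀(6.90/100) = 61.40 · (-1.1612) = -71.29 mV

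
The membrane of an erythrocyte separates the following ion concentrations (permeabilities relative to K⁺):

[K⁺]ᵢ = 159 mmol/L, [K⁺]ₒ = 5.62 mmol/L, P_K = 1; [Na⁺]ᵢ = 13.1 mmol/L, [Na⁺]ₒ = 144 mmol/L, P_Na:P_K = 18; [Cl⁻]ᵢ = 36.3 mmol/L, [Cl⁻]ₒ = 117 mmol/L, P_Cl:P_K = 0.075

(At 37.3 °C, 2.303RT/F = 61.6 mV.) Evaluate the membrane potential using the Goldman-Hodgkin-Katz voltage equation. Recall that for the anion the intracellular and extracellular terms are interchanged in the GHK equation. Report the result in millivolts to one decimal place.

Vm = 61.6 · log₁₀[(Σ P·[cation]ₒ + Σ P·[anion]ᵢ) / (Σ P·[cation]ᵢ + Σ P·[anion]ₒ)]
Numerator = 1×5.62 + 18×144 + 0.075×36.3 = 2600
Denominator = 1×159 + 18×13.1 + 0.075×117 = 403.6
Vm = 61.6 · log₁₀(6.4433) = 61.6 × (0.8091) = 49.84 mV

49.8 mV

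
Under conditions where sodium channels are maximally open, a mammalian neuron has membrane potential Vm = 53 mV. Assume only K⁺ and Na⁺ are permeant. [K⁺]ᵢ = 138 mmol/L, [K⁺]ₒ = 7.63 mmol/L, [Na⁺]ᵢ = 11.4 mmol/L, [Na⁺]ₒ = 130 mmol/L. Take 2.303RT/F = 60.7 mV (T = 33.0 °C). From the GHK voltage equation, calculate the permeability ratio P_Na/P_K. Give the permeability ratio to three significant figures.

Let α = P_Na/P_K. GHK: Vm = 60.7·log₁₀[(Kₒ + α·Naₒ)/(Kᵢ + α·Naᵢ)].
10^(Vm/60.7) = 10^(53.0/60.7) = 7.467
So 7.467·(Kᵢ + α·Naᵢ) = Kₒ + α·Naₒ → α = (7.467·138.0 − 7.63) / (130.0 − 7.467·11.4)
α = (1030 − 7.63) / (130.0 − 85.12) = 1023/44.88 = 22.79

22.8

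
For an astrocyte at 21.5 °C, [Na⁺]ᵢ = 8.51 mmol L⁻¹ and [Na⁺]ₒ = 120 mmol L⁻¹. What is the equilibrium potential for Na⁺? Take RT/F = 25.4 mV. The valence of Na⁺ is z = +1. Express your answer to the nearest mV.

67 mV

E = (25.4/z) · ln([Na⁺]_out/[Na⁺]_in) with z = +1.
= (25.4/1) · ln(120/8.51) = 25.40 · ln(14.1)
= 25.40 · (2.6462) = 67.21 mV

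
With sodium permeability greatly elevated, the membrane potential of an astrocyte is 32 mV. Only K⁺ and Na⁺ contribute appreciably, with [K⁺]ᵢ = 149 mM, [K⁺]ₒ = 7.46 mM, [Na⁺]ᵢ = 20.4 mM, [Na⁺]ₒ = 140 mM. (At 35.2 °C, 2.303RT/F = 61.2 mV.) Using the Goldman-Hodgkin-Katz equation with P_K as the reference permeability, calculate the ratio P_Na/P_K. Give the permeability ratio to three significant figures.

Let α = P_Na/P_K. GHK: Vm = 61.2·log₁₀[(Kₒ + α·Naₒ)/(Kᵢ + α·Naᵢ)].
10^(Vm/61.2) = 10^(32.0/61.2) = 3.3333
So 3.3333·(Kᵢ + α·Naᵢ) = Kₒ + α·Naₒ → α = (3.3333·149.0 − 7.46) / (140.0 − 3.3333·20.4)
α = (496.7 − 7.46) / (140.0 − 68) = 489.2/72 = 6.794

6.79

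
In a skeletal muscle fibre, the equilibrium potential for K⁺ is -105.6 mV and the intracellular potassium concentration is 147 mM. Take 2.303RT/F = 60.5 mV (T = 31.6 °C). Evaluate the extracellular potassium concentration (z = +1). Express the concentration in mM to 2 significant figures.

2.6 mM

Nernst: E = (60.5/1) · log₁₀([out]/[in]), so log₁₀([out]/[in]) = -105.6 × 1 / 60.5 = -1.7455.
[out]/[in] = 10^(-1.7455) = 0.01797.
[out] = 0.01797 × 147 = 2.642 mM.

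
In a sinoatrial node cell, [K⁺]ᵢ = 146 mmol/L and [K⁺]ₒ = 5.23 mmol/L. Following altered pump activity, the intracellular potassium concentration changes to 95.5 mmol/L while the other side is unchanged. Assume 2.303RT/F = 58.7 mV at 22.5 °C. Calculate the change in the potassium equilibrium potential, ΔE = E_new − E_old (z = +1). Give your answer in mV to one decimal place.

10.8 mV

E_old = (58.7/1)·log₁₀(5.23/146) = -84.87 mV
E_new = (58.7/1)·log₁₀(5.23/95.5) = -74.05 mV
ΔE = -74.05 − (-84.87) = 10.82 mV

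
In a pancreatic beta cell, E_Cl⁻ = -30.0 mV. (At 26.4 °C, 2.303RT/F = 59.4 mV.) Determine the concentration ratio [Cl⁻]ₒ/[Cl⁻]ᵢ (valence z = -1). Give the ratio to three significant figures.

3.20

log₁₀([out]/[in]) = E·z/(59.4) = -30.0 × -1 / 59.4 = 0.5051
[out]/[in] = 10^(0.5051) = 3.199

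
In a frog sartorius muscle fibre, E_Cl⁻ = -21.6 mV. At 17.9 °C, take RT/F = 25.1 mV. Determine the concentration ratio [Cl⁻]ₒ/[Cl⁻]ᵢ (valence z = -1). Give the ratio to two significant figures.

ln([out]/[in]) = E·z/(25.1) = -21.6 × -1 / 25.1 = 0.8606
[out]/[in] = e^(0.8606) = 2.364

2.4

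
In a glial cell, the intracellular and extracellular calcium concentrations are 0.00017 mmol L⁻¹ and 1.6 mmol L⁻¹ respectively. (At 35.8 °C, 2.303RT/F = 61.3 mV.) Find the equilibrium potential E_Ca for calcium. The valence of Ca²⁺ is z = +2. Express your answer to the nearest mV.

122 mV

E = (61.3/z) · log₁₀([Ca²⁺]_out/[Ca²⁺]_in) with z = +2.
= (61.3/2) · log₁₀(1.6/0.00017) = 30.65 · log₁₀(9412)
= 30.65 · (3.9737) = 121.79 mV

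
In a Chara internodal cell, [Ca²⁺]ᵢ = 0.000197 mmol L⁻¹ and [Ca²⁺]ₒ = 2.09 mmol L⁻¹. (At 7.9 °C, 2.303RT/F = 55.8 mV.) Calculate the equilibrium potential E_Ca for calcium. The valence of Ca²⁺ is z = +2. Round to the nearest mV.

112 mV

E = (55.8/z) · log₁₀([Ca²⁺]_out/[Ca²⁺]_in) with z = +2.
= (55.8/2) · log₁₀(2.09/0.000197) = 27.90 · log₁₀(1.061e+04)
= 27.90 · (4.0257) = 112.32 mV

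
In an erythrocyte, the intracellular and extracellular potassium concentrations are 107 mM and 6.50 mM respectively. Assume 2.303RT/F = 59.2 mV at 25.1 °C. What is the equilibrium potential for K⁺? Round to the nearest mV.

-72 mV

E = (59.2/z) · log₁₀([K⁺]_out/[K⁺]_in) with z = +1.
= (59.2/1) · log₁₀(6.50/107) = 59.20 · log₁₀(0.06075)
= 59.20 · (-1.2165) = -72.02 mV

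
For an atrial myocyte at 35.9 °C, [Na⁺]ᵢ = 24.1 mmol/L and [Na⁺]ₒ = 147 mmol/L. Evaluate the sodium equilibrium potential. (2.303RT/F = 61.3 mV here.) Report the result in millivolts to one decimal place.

48.1 mV

E = (61.3/z) · log₁₀([Na⁺]_out/[Na⁺]_in) with z = +1.
= (61.3/1) · log₁₀(147/24.1) = 61.30 · log₁₀(6.1)
= 61.30 · (0.7853) = 48.14 mV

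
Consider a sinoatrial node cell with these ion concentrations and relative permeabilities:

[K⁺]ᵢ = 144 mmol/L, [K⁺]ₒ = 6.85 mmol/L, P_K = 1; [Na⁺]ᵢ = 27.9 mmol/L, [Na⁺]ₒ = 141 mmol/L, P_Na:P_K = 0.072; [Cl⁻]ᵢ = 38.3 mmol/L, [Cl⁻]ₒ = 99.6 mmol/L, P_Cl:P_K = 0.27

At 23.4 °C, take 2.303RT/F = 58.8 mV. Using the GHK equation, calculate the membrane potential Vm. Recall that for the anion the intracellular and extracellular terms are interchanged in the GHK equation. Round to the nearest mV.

-47 mV

Vm = 58.8 · log₁₀[(Σ P·[cation]ₒ + Σ P·[anion]ᵢ) / (Σ P·[cation]ᵢ + Σ P·[anion]ₒ)]
Numerator = 1×6.85 + 0.072×141 + 0.27×38.3 = 27.34
Denominator = 1×144 + 0.072×27.9 + 0.27×99.6 = 172.9
Vm = 58.8 · log₁₀(0.15814) = 58.8 × (-0.8010) = -47.10 mV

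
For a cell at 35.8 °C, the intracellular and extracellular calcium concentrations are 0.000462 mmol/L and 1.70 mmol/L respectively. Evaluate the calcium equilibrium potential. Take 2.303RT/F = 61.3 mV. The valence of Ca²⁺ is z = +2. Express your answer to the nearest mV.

109 mV

E = (61.3/z) · log₁₀([Ca²⁺]_out/[Ca²⁺]_in) with z = +2.
= (61.3/2) · log₁₀(1.70/0.000462) = 30.65 · log₁₀(3680)
= 30.65 · (3.5658) = 109.29 mV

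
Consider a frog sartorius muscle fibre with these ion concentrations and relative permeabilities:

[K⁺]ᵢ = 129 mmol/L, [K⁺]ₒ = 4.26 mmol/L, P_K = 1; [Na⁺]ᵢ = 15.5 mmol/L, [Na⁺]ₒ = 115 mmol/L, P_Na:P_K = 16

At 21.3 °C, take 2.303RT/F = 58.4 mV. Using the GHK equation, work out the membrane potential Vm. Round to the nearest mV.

40 mV

Vm = 58.4 · log₁₀[(Σ P·[cation]ₒ + Σ P·[anion]ᵢ) / (Σ P·[cation]ᵢ + Σ P·[anion]ₒ)]
Numerator = 1×4.26 + 16×115 = 1844
Denominator = 1×129 + 16×15.5 = 377
Vm = 58.4 · log₁₀(4.8919) = 58.4 × (0.6895) = 40.27 mV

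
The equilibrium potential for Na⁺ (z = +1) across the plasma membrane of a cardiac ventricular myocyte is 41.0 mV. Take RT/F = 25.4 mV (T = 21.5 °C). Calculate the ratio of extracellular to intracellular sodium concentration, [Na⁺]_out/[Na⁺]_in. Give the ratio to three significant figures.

5.02

ln([out]/[in]) = E·z/(25.4) = 41.0 × 1 / 25.4 = 1.6142
[out]/[in] = e^(1.6142) = 5.024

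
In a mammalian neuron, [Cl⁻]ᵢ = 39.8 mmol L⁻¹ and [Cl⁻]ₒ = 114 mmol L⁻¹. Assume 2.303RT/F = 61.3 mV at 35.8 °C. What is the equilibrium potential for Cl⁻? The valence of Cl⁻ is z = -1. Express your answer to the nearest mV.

E = (61.3/z) · log₁₀([Cl⁻]_out/[Cl⁻]_in) with z = -1.
For an anion, dividing by z = -1 reverses the sign.
= (61.3/-1) · log₁₀(114/39.8) = -61.30 · log₁₀(2.864)
= -61.30 · (0.4570) = -28.02 mV

-28 mV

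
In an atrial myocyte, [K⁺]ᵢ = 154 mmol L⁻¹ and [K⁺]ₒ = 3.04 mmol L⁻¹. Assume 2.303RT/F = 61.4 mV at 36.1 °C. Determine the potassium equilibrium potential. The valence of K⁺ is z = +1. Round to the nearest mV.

E = (61.4/z) · log₁₀([K⁺]_out/[K⁺]_in) with z = +1.
= (61.4/1) · log₁₀(3.04/154) = 61.40 · log₁₀(0.01974)
= 61.40 · (-1.7046) = -104.67 mV

-105 mV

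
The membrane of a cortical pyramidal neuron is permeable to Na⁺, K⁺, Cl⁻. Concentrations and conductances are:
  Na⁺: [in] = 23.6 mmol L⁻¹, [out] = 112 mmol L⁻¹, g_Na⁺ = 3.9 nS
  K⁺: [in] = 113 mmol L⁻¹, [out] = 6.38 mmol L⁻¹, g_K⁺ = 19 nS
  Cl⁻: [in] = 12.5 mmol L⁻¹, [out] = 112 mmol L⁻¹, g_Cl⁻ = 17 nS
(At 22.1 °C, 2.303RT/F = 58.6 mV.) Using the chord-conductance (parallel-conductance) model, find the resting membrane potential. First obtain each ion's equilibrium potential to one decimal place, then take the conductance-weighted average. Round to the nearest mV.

E_Na⁺ = (58.6/1)·log₁₀(112/23.6) = 39.6 mV
E_K⁺ = (58.6/1)·log₁₀(6.38/113) = -73.1 mV
E_Cl⁻ = (58.6/-1)·log₁₀(112/12.5) = -55.8 mV
Vm = (Σ gᵢEᵢ)/(Σ gᵢ) = (3.9·39.6 + 19·-73.1 + 17·-55.8) / (3.9 + 19 + 17)
= -2183.06 / 39.9 = -54.71 mV

-55 mV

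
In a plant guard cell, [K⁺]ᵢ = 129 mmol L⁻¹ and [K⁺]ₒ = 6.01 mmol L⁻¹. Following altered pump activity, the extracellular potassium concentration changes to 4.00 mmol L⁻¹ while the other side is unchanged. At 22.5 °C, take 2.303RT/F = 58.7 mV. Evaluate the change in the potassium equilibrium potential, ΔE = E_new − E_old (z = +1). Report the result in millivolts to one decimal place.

-10.4 mV

E_old = (58.7/1)·log₁₀(6.01/129) = -78.17 mV
E_new = (58.7/1)·log₁₀(4.00/129) = -88.55 mV
ΔE = -88.55 − (-78.17) = -10.38 mV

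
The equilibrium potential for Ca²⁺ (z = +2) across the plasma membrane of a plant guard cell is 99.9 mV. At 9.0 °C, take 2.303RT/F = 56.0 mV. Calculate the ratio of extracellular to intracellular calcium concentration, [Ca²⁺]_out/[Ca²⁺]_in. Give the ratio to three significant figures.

log₁₀([out]/[in]) = E·z/(56.0) = 99.9 × 2 / 56.0 = 3.5679
[out]/[in] = 10^(3.5679) = 3697

3700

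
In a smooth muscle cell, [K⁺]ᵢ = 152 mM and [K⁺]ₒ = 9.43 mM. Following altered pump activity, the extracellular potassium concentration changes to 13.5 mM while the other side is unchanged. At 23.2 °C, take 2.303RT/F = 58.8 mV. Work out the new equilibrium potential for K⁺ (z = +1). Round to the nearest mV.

After the shift: [K⁺]_out = 13.5, [K⁺]_in = 152 mM.
E_new = (58.8/1)·log₁₀(13.5/152) = 58.80 · (-1.0515) = -61.83 mV

-62 mV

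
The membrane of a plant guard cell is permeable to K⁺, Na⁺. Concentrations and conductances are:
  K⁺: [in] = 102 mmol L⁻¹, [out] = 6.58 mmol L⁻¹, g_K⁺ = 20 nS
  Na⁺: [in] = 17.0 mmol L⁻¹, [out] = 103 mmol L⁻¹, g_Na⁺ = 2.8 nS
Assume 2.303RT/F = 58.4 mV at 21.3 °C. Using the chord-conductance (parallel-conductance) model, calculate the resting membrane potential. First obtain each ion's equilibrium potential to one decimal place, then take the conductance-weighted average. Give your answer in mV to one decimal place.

E_K⁺ = (58.4/1)·log₁₀(6.58/102) = -69.5 mV
E_Na⁺ = (58.4/1)·log₁₀(103/17.0) = 45.7 mV
Vm = (Σ gᵢEᵢ)/(Σ gᵢ) = (20·-69.5 + 2.8·45.7) / (20 + 2.8)
= -1262.04 / 22.8 = -55.35 mV

-55.4 mV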